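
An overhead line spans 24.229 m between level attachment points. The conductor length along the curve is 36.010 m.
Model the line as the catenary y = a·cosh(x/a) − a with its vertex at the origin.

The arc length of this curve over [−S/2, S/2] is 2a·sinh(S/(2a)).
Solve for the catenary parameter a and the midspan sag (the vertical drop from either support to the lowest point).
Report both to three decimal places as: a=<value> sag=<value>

a=7.561 sag=11.967

seed: a₀ = √(S³/(24(L−S))) = √(24.229³/(24·11.781)) = 7.092617
iter 1: u=1.708044  f(a)=+1.843e+00  f'(a)=-4.398e+00  a ← 7.092617 − (+1.843e+00/-4.398e+00) = 7.511650
iter 2: u=1.612762  f(a)=+1.759e-01  f'(a)=-3.595e+00  a ← 7.511650 − (+1.759e-01/-3.595e+00) = 7.560593
iter 3: u=1.602321  f(a)=+1.977e-03  f'(a)=-3.514e+00  a ← 7.560593 − (+1.977e-03/-3.514e+00) = 7.561156
iter 4: u=1.602202  f(a)=+2.560e-07  f'(a)=-3.514e+00  a ← 7.561156 − (+2.560e-07/-3.514e+00) = 7.561156
iter 5: u=1.602202  f(a)=+0.000e+00  f'(a)=-3.514e+00  a ← 7.561156 − (+0.000e+00/-3.514e+00) = 7.561156
converged: |Δa| < 1e-12 after 5 iterations
sag = a·(cosh(S/(2a)) − 1) = 7.561156·(cosh(1.602202) − 1) = 11.967057
T_max/T_min = cosh(S/(2a)) = 2.582702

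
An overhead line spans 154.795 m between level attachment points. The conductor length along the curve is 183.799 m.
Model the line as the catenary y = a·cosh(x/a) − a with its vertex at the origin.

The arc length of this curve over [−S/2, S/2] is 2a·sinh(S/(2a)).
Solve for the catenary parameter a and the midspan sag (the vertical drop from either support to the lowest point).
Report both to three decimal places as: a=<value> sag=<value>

seed: a₀ = √(S³/(24(L−S))) = √(154.795³/(24·29.004)) = 72.996296
iter 1: u=1.060294  f(a)=+1.675e+00  f'(a)=-8.877e-01  a ← 72.996296 − (+1.675e+00/-8.877e-01) = 74.882889
iter 2: u=1.033581  f(a)=+6.712e-02  f'(a)=-8.178e-01  a ← 74.882889 − (+6.712e-02/-8.178e-01) = 74.964963
iter 3: u=1.032449  f(a)=+1.178e-04  f'(a)=-8.149e-01  a ← 74.964963 − (+1.178e-04/-8.149e-01) = 74.965107
iter 4: u=1.032447  f(a)=+3.642e-10  f'(a)=-8.149e-01  a ← 74.965107 − (+3.642e-10/-8.149e-01) = 74.965107
iter 5: u=1.032447  f(a)=+0.000e+00  f'(a)=-8.149e-01  a ← 74.965107 − (+0.000e+00/-8.149e-01) = 74.965107
converged: |Δa| < 1e-12 after 5 iterations
sag = a·(cosh(S/(2a)) − 1) = 74.965107·(cosh(1.032447) − 1) = 43.632049
T_max/T_min = cosh(S/(2a)) = 1.582031

a=74.965 sag=43.632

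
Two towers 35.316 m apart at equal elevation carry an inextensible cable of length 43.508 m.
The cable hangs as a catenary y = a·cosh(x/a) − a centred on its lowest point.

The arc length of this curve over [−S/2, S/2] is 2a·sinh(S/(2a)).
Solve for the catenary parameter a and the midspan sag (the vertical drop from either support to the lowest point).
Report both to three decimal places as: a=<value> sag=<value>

seed: a₀ = √(S³/(24(L−S))) = √(35.316³/(24·8.192)) = 14.967755
iter 1: u=1.179736  f(a)=+5.893e-01  f'(a)=-1.255e+00  a ← 14.967755 − (+5.893e-01/-1.255e+00) = 15.437441
iter 2: u=1.143842  f(a)=+2.888e-02  f'(a)=-1.135e+00  a ← 15.437441 − (+2.888e-02/-1.135e+00) = 15.462895
iter 3: u=1.141960  f(a)=+7.724e-05  f'(a)=-1.128e+00  a ← 15.462895 − (+7.724e-05/-1.128e+00) = 15.462963
iter 4: u=1.141954  f(a)=+5.559e-10  f'(a)=-1.128e+00  a ← 15.462963 − (+5.559e-10/-1.128e+00) = 15.462963
iter 5: u=1.141954  f(a)=+7.105e-15  f'(a)=-1.128e+00  a ← 15.462963 − (+7.105e-15/-1.128e+00) = 15.462963
converged: |Δa| < 1e-12 after 5 iterations
sag = a·(cosh(S/(2a)) − 1) = 15.462963·(cosh(1.141954) − 1) = 11.226730
T_max/T_min = cosh(S/(2a)) = 1.726040

a=15.463 sag=11.227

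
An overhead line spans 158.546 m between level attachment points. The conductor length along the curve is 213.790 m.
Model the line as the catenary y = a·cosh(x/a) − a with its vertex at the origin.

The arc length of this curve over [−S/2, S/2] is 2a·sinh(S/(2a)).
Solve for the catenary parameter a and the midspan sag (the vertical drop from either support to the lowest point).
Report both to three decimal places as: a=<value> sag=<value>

a=57.489 sag=63.885

seed: a₀ = √(S³/(24(L−S))) = √(158.546³/(24·55.244)) = 54.825772
iter 1: u=1.445908  f(a)=+6.071e+00  f'(a)=-2.469e+00  a ← 54.825772 − (+6.071e+00/-2.469e+00) = 57.284281
iter 2: u=1.383853  f(a)=+4.322e-01  f'(a)=-2.129e+00  a ← 57.284281 − (+4.322e-01/-2.129e+00) = 57.487289
iter 3: u=1.378966  f(a)=+2.562e-03  f'(a)=-2.104e+00  a ← 57.487289 − (+2.562e-03/-2.104e+00) = 57.488507
iter 4: u=1.378936  f(a)=+9.123e-08  f'(a)=-2.104e+00  a ← 57.488507 − (+9.123e-08/-2.104e+00) = 57.488507
iter 5: u=1.378936  f(a)=+5.684e-14  f'(a)=-2.104e+00  a ← 57.488507 − (+5.684e-14/-2.104e+00) = 57.488507
converged: |Δa| < 1e-12 after 5 iterations
sag = a·(cosh(S/(2a)) − 1) = 57.488507·(cosh(1.378936) − 1) = 63.884758
T_max/T_min = cosh(S/(2a)) = 2.111261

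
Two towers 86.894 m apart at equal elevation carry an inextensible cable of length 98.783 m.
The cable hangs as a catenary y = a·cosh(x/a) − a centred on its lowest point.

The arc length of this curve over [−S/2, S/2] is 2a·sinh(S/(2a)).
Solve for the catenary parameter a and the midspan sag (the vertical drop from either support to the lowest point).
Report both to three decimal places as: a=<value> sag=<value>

a=48.907 sag=20.602

seed: a₀ = √(S³/(24(L−S))) = √(86.894³/(24·11.889)) = 47.951964
iter 1: u=0.906053  f(a)=+4.977e-01  f'(a)=-5.378e-01  a ← 47.951964 − (+4.977e-01/-5.378e-01) = 48.877325
iter 2: u=0.888899  f(a)=+1.477e-02  f'(a)=-5.063e-01  a ← 48.877325 − (+1.477e-02/-5.063e-01) = 48.906499
iter 3: u=0.888369  f(a)=+1.389e-05  f'(a)=-5.053e-01  a ← 48.906499 − (+1.389e-05/-5.053e-01) = 48.906526
iter 4: u=0.888368  f(a)=+1.229e-11  f'(a)=-5.053e-01  a ← 48.906526 − (+1.229e-11/-5.053e-01) = 48.906526
converged: |Δa| < 1e-12 after 4 iterations
sag = a·(cosh(S/(2a)) − 1) = 48.906526·(cosh(0.888368) − 1) = 20.601521
T_max/T_min = cosh(S/(2a)) = 1.421243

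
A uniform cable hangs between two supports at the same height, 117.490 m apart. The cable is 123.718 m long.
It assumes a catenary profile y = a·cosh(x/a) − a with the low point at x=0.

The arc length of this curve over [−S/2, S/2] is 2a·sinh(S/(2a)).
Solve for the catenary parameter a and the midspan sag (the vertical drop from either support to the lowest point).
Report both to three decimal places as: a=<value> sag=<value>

seed: a₀ = √(S³/(24(L−S))) = √(117.490³/(24·6.228)) = 104.164908
iter 1: u=0.563962  f(a)=+9.979e-02  f'(a)=-1.234e-01  a ← 104.164908 − (+9.979e-02/-1.234e-01) = 104.973446
iter 2: u=0.559618  f(a)=+1.174e-03  f'(a)=-1.205e-01  a ← 104.973446 − (+1.174e-03/-1.205e-01) = 104.983184
iter 3: u=0.559566  f(a)=+1.667e-07  f'(a)=-1.205e-01  a ← 104.983184 − (+1.667e-07/-1.205e-01) = 104.983186
iter 4: u=0.559566  f(a)=+1.421e-14  f'(a)=-1.205e-01  a ← 104.983186 − (+1.421e-14/-1.205e-01) = 104.983186
converged: |Δa| < 1e-12 after 4 iterations
sag = a·(cosh(S/(2a)) − 1) = 104.983186·(cosh(0.559566) − 1) = 16.869205
T_max/T_min = cosh(S/(2a)) = 1.160685

a=104.983 sag=16.869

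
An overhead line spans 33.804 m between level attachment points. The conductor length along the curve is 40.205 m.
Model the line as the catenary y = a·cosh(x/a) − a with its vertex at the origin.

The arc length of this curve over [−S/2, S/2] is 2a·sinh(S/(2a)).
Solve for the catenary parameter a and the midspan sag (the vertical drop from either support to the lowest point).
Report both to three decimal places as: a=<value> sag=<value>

seed: a₀ = √(S³/(24(L−S))) = √(33.804³/(24·6.401)) = 15.857058
iter 1: u=1.065898  f(a)=+3.736e-01  f'(a)=-9.029e-01  a ← 15.857058 − (+3.736e-01/-9.029e-01) = 16.270868
iter 2: u=1.038789  f(a)=+1.512e-02  f'(a)=-8.311e-01  a ← 16.270868 − (+1.512e-02/-8.311e-01) = 16.289066
iter 3: u=1.037629  f(a)=+2.710e-05  f'(a)=-8.281e-01  a ← 16.289066 − (+2.710e-05/-8.281e-01) = 16.289099
iter 4: u=1.037626  f(a)=+8.737e-11  f'(a)=-8.281e-01  a ← 16.289099 − (+8.737e-11/-8.281e-01) = 16.289099
iter 5: u=1.037626  f(a)=+0.000e+00  f'(a)=-8.281e-01  a ← 16.289099 − (+0.000e+00/-8.281e-01) = 16.289099
converged: |Δa| < 1e-12 after 5 iterations
sag = a·(cosh(S/(2a)) − 1) = 16.289099·(cosh(1.037626) − 1) = 9.584541
T_max/T_min = cosh(S/(2a)) = 1.588402

a=16.289 sag=9.585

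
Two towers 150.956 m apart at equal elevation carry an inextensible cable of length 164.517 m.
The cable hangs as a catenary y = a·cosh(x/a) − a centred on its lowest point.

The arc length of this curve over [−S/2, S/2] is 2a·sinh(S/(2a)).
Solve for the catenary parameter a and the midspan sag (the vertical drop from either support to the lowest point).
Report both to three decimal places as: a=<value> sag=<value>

seed: a₀ = √(S³/(24(L−S))) = √(150.956³/(24·13.561)) = 102.807332
iter 1: u=0.734169  f(a)=+3.702e-01  f'(a)=-2.783e-01  a ← 102.807332 − (+3.702e-01/-2.783e-01) = 104.137495
iter 2: u=0.724792  f(a)=+7.307e-03  f'(a)=-2.674e-01  a ← 104.137495 − (+7.307e-03/-2.674e-01) = 104.164820
iter 3: u=0.724602  f(a)=+2.974e-06  f'(a)=-2.672e-01  a ← 104.164820 − (+2.974e-06/-2.672e-01) = 104.164832
iter 4: u=0.724602  f(a)=+4.547e-13  f'(a)=-2.672e-01  a ← 104.164832 − (+4.547e-13/-2.672e-01) = 104.164832
converged: |Δa| < 1e-12 after 4 iterations
sag = a·(cosh(S/(2a)) − 1) = 104.164832·(cosh(0.724602) − 1) = 28.563360
T_max/T_min = cosh(S/(2a)) = 1.274213

a=104.165 sag=28.563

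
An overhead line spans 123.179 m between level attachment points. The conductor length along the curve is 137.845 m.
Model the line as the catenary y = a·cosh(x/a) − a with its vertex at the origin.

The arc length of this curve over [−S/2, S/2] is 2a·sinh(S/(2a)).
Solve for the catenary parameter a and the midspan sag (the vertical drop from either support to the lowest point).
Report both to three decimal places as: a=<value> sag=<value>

a=74.136 sag=27.089

seed: a₀ = √(S³/(24(L−S))) = √(123.179³/(24·14.666)) = 72.869124
iter 1: u=0.845207  f(a)=+5.329e-01  f'(a)=-4.320e-01  a ← 72.869124 − (+5.329e-01/-4.320e-01) = 74.102491
iter 2: u=0.831139  f(a)=+1.383e-02  f'(a)=-4.099e-01  a ← 74.102491 − (+1.383e-02/-4.099e-01) = 74.136233
iter 3: u=0.830761  f(a)=+9.866e-06  f'(a)=-4.093e-01  a ← 74.136233 − (+9.866e-06/-4.093e-01) = 74.136257
iter 4: u=0.830761  f(a)=+5.059e-12  f'(a)=-4.093e-01  a ← 74.136257 − (+5.059e-12/-4.093e-01) = 74.136257
converged: |Δa| < 1e-12 after 4 iterations
sag = a·(cosh(S/(2a)) − 1) = 74.136257·(cosh(0.830761) − 1) = 27.088718
T_max/T_min = cosh(S/(2a)) = 1.365391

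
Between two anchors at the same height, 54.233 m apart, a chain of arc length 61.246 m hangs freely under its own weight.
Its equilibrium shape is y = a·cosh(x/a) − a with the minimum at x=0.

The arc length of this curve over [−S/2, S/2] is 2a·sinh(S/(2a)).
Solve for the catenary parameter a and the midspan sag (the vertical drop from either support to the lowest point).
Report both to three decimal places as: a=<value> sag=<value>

a=31.365 sag=12.470

seed: a₀ = √(S³/(24(L−S))) = √(54.233³/(24·7.013)) = 30.784911
iter 1: u=0.880837  f(a)=+2.771e-01  f'(a)=-4.920e-01  a ← 30.784911 − (+2.771e-01/-4.920e-01) = 31.348255
iter 2: u=0.865008  f(a)=+7.790e-03  f'(a)=-4.646e-01  a ← 31.348255 − (+7.790e-03/-4.646e-01) = 31.365021
iter 3: u=0.864546  f(a)=+6.550e-06  f'(a)=-4.639e-01  a ← 31.365021 − (+6.550e-06/-4.639e-01) = 31.365035
iter 4: u=0.864545  f(a)=+4.640e-12  f'(a)=-4.639e-01  a ← 31.365035 − (+4.640e-12/-4.639e-01) = 31.365035
converged: |Δa| < 1e-12 after 4 iterations
sag = a·(cosh(S/(2a)) − 1) = 31.365035·(cosh(0.864545) − 1) = 12.470265
T_max/T_min = cosh(S/(2a)) = 1.397585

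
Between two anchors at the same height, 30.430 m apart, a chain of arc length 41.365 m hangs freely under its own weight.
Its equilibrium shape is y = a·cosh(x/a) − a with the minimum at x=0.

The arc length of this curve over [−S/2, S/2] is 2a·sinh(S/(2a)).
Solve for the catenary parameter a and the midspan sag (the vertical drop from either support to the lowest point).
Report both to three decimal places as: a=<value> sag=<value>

seed: a₀ = √(S³/(24(L−S))) = √(30.430³/(24·10.935)) = 10.361865
iter 1: u=1.468365  f(a)=+1.241e+00  f'(a)=-2.602e+00  a ← 10.361865 − (+1.241e+00/-2.602e+00) = 10.838855
iter 2: u=1.403746  f(a)=+9.085e-02  f'(a)=-2.234e+00  a ← 10.838855 − (+9.085e-02/-2.234e+00) = 10.879523
iter 3: u=1.398499  f(a)=+5.717e-04  f'(a)=-2.206e+00  a ← 10.879523 − (+5.717e-04/-2.206e+00) = 10.879783
iter 4: u=1.398465  f(a)=+2.296e-08  f'(a)=-2.206e+00  a ← 10.879783 − (+2.296e-08/-2.206e+00) = 10.879783
iter 5: u=1.398465  f(a)=+7.105e-15  f'(a)=-2.206e+00  a ← 10.879783 − (+7.105e-15/-2.206e+00) = 10.879783
converged: |Δa| < 1e-12 after 5 iterations
sag = a·(cosh(S/(2a)) − 1) = 10.879783·(cosh(1.398465) − 1) = 12.489759
T_max/T_min = cosh(S/(2a)) = 2.147979

a=10.880 sag=12.490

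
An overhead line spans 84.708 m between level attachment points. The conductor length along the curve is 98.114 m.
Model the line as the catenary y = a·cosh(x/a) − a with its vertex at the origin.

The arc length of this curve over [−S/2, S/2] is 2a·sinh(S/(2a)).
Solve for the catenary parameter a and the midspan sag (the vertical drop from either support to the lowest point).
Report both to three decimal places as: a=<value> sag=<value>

seed: a₀ = √(S³/(24(L−S))) = √(84.708³/(24·13.406)) = 43.464172
iter 1: u=0.974458  f(a)=+6.511e-01  f'(a)=-6.775e-01  a ← 43.464172 − (+6.511e-01/-6.775e-01) = 44.425208
iter 2: u=0.953378  f(a)=+2.222e-02  f'(a)=-6.319e-01  a ← 44.425208 − (+2.222e-02/-6.319e-01) = 44.460370
iter 3: u=0.952624  f(a)=+2.791e-05  f'(a)=-6.304e-01  a ← 44.460370 − (+2.791e-05/-6.304e-01) = 44.460414
iter 4: u=0.952623  f(a)=+4.417e-11  f'(a)=-6.304e-01  a ← 44.460414 − (+4.417e-11/-6.304e-01) = 44.460414
iter 5: u=0.952623  f(a)=+0.000e+00  f'(a)=-6.304e-01  a ← 44.460414 − (+0.000e+00/-6.304e-01) = 44.460414
converged: |Δa| < 1e-12 after 5 iterations
sag = a·(cosh(S/(2a)) − 1) = 44.460414·(cosh(0.952623) − 1) = 21.746214
T_max/T_min = cosh(S/(2a)) = 1.489114

a=44.460 sag=21.746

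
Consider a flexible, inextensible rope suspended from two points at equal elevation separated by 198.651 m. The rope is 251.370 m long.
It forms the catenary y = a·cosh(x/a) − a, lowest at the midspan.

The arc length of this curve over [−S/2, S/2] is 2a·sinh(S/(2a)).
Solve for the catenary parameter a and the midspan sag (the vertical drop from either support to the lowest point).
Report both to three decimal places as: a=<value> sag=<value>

a=81.673 sag=68.218

seed: a₀ = √(S³/(24(L−S))) = √(198.651³/(24·52.719)) = 78.713084
iter 1: u=1.261868  f(a)=+4.360e+00  f'(a)=-1.565e+00  a ← 78.713084 − (+4.360e+00/-1.565e+00) = 81.498440
iter 2: u=1.218741  f(a)=+2.421e-01  f'(a)=-1.396e+00  a ← 81.498440 − (+2.421e-01/-1.396e+00) = 81.671892
iter 3: u=1.216153  f(a)=+8.438e-04  f'(a)=-1.386e+00  a ← 81.671892 − (+8.438e-04/-1.386e+00) = 81.672501
iter 4: u=1.216144  f(a)=+1.033e-08  f'(a)=-1.386e+00  a ← 81.672501 − (+1.033e-08/-1.386e+00) = 81.672501
iter 5: u=1.216144  f(a)=+2.842e-14  f'(a)=-1.386e+00  a ← 81.672501 − (+2.842e-14/-1.386e+00) = 81.672501
converged: |Δa| < 1e-12 after 5 iterations
sag = a·(cosh(S/(2a)) − 1) = 81.672501·(cosh(1.216144) − 1) = 68.217848
T_max/T_min = cosh(S/(2a)) = 1.835261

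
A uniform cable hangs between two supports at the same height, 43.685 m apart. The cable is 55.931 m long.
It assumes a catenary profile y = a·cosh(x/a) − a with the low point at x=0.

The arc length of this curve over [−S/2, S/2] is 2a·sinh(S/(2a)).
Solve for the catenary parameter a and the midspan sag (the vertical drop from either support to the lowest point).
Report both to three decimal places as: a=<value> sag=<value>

a=17.509 sag=15.485

seed: a₀ = √(S³/(24(L−S))) = √(43.685³/(24·12.246)) = 16.842081
iter 1: u=1.296900  f(a)=+1.072e+00  f'(a)=-1.714e+00  a ← 16.842081 − (+1.072e+00/-1.714e+00) = 17.467578
iter 2: u=1.250460  f(a)=+6.262e-02  f'(a)=-1.519e+00  a ← 17.467578 − (+6.262e-02/-1.519e+00) = 17.508799
iter 3: u=1.247516  f(a)=+2.429e-04  f'(a)=-1.507e+00  a ← 17.508799 − (+2.429e-04/-1.507e+00) = 17.508960
iter 4: u=1.247504  f(a)=+3.688e-09  f'(a)=-1.507e+00  a ← 17.508960 − (+3.688e-09/-1.507e+00) = 17.508960
iter 5: u=1.247504  f(a)=+7.105e-15  f'(a)=-1.507e+00  a ← 17.508960 − (+7.105e-15/-1.507e+00) = 17.508960
converged: |Δa| < 1e-12 after 5 iterations
sag = a·(cosh(S/(2a)) − 1) = 17.508960·(cosh(1.247504) − 1) = 15.485477
T_max/T_min = cosh(S/(2a)) = 1.884432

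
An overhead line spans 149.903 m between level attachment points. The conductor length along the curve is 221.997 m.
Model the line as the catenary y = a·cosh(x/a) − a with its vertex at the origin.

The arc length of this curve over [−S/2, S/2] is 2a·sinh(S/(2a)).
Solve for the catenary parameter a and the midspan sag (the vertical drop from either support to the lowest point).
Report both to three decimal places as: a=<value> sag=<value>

seed: a₀ = √(S³/(24(L−S))) = √(149.903³/(24·72.094)) = 44.122520
iter 1: u=1.698713  f(a)=+1.115e+01  f'(a)=-4.313e+00  a ← 44.122520 − (+1.115e+01/-4.313e+00) = 46.706506
iter 2: u=1.604734  f(a)=+1.054e+00  f'(a)=-3.533e+00  a ← 46.706506 − (+1.054e+00/-3.533e+00) = 47.004890
iter 3: u=1.594547  f(a)=+1.160e-02  f'(a)=-3.455e+00  a ← 47.004890 − (+1.160e-02/-3.455e+00) = 47.008248
iter 4: u=1.594433  f(a)=+1.440e-06  f'(a)=-3.455e+00  a ← 47.008248 − (+1.440e-06/-3.455e+00) = 47.008248
iter 5: u=1.594433  f(a)=+2.842e-14  f'(a)=-3.455e+00  a ← 47.008248 − (+2.842e-14/-3.455e+00) = 47.008248
converged: |Δa| < 1e-12 after 5 iterations
sag = a·(cosh(S/(2a)) − 1) = 47.008248·(cosh(1.594433) − 1) = 73.534037
T_max/T_min = cosh(S/(2a)) = 2.564279

a=47.008 sag=73.534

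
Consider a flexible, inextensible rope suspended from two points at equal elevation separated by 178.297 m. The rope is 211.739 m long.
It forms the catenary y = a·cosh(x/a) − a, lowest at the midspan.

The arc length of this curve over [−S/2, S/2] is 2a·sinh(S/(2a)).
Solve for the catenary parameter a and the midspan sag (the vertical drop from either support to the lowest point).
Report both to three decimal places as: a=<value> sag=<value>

seed: a₀ = √(S³/(24(L−S))) = √(178.297³/(24·33.442)) = 84.035795
iter 1: u=1.060840  f(a)=+1.933e+00  f'(a)=-8.891e-01  a ← 84.035795 − (+1.933e+00/-8.891e-01) = 86.209758
iter 2: u=1.034088  f(a)=+7.755e-02  f'(a)=-8.191e-01  a ← 86.209758 − (+7.755e-02/-8.191e-01) = 86.304434
iter 3: u=1.032954  f(a)=+1.364e-04  f'(a)=-8.162e-01  a ← 86.304434 − (+1.364e-04/-8.162e-01) = 86.304601
iter 4: u=1.032952  f(a)=+4.233e-10  f'(a)=-8.162e-01  a ← 86.304601 − (+4.233e-10/-8.162e-01) = 86.304601
iter 5: u=1.032952  f(a)=+0.000e+00  f'(a)=-8.162e-01  a ← 86.304601 − (+0.000e+00/-8.162e-01) = 86.304601
converged: |Δa| < 1e-12 after 5 iterations
sag = a·(cosh(S/(2a)) − 1) = 86.304601·(cosh(1.032952) − 1) = 50.285425
T_max/T_min = cosh(S/(2a)) = 1.582651

a=86.305 sag=50.285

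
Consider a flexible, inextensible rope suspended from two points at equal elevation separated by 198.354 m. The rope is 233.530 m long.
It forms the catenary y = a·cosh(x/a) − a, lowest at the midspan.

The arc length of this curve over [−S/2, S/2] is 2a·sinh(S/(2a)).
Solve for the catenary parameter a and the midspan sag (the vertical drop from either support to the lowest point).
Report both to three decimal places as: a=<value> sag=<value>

seed: a₀ = √(S³/(24(L−S))) = √(198.354³/(24·35.176)) = 96.146305
iter 1: u=1.031522  f(a)=+1.920e+00  f'(a)=-8.126e-01  a ← 96.146305 − (+1.920e+00/-8.126e-01) = 98.508552
iter 2: u=1.006786  f(a)=+7.302e-02  f'(a)=-7.518e-01  a ← 98.508552 − (+7.302e-02/-7.518e-01) = 98.605675
iter 3: u=1.005794  f(a)=+1.149e-04  f'(a)=-7.495e-01  a ← 98.605675 − (+1.149e-04/-7.495e-01) = 98.605829
iter 4: u=1.005792  f(a)=+2.857e-10  f'(a)=-7.495e-01  a ← 98.605829 − (+2.857e-10/-7.495e-01) = 98.605829
iter 5: u=1.005792  f(a)=-2.842e-14  f'(a)=-7.495e-01  a ← 98.605829 − (-2.842e-14/-7.495e-01) = 98.605829
converged: |Δa| < 1e-12 after 5 iterations
sag = a·(cosh(S/(2a)) − 1) = 98.605829·(cosh(1.005792) − 1) = 54.224714
T_max/T_min = cosh(S/(2a)) = 1.549914

a=98.606 sag=54.225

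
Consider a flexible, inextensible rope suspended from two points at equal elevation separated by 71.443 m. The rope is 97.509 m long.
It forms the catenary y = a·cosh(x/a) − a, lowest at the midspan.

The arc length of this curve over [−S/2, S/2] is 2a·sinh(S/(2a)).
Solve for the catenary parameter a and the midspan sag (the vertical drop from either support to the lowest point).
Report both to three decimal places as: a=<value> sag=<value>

a=25.367 sag=29.592

seed: a₀ = √(S³/(24(L−S))) = √(71.443³/(24·26.066)) = 24.143304
iter 1: u=1.479561  f(a)=+3.006e+00  f'(a)=-2.670e+00  a ← 24.143304 − (+3.006e+00/-2.670e+00) = 25.269096
iter 2: u=1.413644  f(a)=+2.231e-01  f'(a)=-2.288e+00  a ← 25.269096 − (+2.231e-01/-2.288e+00) = 25.366610
iter 3: u=1.408209  f(a)=+1.446e-03  f'(a)=-2.258e+00  a ← 25.366610 − (+1.446e-03/-2.258e+00) = 25.367250
iter 4: u=1.408174  f(a)=+6.159e-08  f'(a)=-2.258e+00  a ← 25.367250 − (+6.159e-08/-2.258e+00) = 25.367250
iter 5: u=1.408174  f(a)=-1.421e-14  f'(a)=-2.258e+00  a ← 25.367250 − (-1.421e-14/-2.258e+00) = 25.367250
converged: |Δa| < 1e-12 after 5 iterations
sag = a·(cosh(S/(2a)) − 1) = 25.367250·(cosh(1.408174) − 1) = 29.591813
T_max/T_min = cosh(S/(2a)) = 2.166536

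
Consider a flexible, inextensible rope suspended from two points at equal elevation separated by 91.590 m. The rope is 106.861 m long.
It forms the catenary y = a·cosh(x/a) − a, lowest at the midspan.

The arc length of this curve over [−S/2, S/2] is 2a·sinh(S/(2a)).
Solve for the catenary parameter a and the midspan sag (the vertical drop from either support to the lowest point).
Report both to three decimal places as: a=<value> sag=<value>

a=46.890 sag=24.198

seed: a₀ = √(S³/(24(L−S))) = √(91.590³/(24·15.271)) = 45.786003
iter 1: u=1.000197  f(a)=+7.823e-01  f'(a)=-7.362e-01  a ← 45.786003 − (+7.823e-01/-7.362e-01) = 46.848590
iter 2: u=0.977511  f(a)=+2.806e-02  f'(a)=-6.843e-01  a ← 46.848590 − (+2.806e-02/-6.843e-01) = 46.889601
iter 3: u=0.976656  f(a)=+3.908e-05  f'(a)=-6.824e-01  a ← 46.889601 − (+3.908e-05/-6.824e-01) = 46.889658
iter 4: u=0.976655  f(a)=+7.606e-11  f'(a)=-6.824e-01  a ← 46.889658 − (+7.606e-11/-6.824e-01) = 46.889658
iter 5: u=0.976655  f(a)=-1.421e-14  f'(a)=-6.824e-01  a ← 46.889658 − (-1.421e-14/-6.824e-01) = 46.889658
converged: |Δa| < 1e-12 after 5 iterations
sag = a·(cosh(S/(2a)) − 1) = 46.889658·(cosh(0.976655) − 1) = 24.198023
T_max/T_min = cosh(S/(2a)) = 1.516063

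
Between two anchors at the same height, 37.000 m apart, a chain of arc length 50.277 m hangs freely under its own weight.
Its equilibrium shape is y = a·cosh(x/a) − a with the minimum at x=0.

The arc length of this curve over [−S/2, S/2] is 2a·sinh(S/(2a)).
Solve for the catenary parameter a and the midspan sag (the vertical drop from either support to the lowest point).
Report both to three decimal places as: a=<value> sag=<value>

a=13.237 sag=15.173

seed: a₀ = √(S³/(24(L−S))) = √(37.000³/(24·13.277)) = 12.608023
iter 1: u=1.467320  f(a)=+1.505e+00  f'(a)=-2.596e+00  a ← 12.608023 − (+1.505e+00/-2.596e+00) = 13.187710
iter 2: u=1.402821  f(a)=+1.100e-01  f'(a)=-2.229e+00  a ← 13.187710 − (+1.100e-01/-2.229e+00) = 13.237062
iter 3: u=1.397591  f(a)=+6.904e-04  f'(a)=-2.201e+00  a ← 13.237062 − (+6.904e-04/-2.201e+00) = 13.237375
iter 4: u=1.397558  f(a)=+2.757e-08  f'(a)=-2.201e+00  a ← 13.237375 − (+2.757e-08/-2.201e+00) = 13.237375
iter 5: u=1.397558  f(a)=+7.105e-15  f'(a)=-2.201e+00  a ← 13.237375 − (+7.105e-15/-2.201e+00) = 13.237375
converged: |Δa| < 1e-12 after 5 iterations
sag = a·(cosh(S/(2a)) − 1) = 13.237375·(cosh(1.397558) − 1) = 15.173402
T_max/T_min = cosh(S/(2a)) = 2.146255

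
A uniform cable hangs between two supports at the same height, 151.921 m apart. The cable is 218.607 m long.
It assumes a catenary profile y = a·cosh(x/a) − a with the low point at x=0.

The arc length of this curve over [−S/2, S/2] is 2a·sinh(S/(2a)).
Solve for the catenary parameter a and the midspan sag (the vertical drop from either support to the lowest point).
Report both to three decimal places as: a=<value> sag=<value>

seed: a₀ = √(S³/(24(L−S))) = √(151.921³/(24·66.686)) = 46.806241
iter 1: u=1.622871  f(a)=+9.353e+00  f'(a)=-3.674e+00  a ← 46.806241 − (+9.353e+00/-3.674e+00) = 49.351902
iter 2: u=1.539161  f(a)=+8.172e-01  f'(a)=-3.058e+00  a ← 49.351902 − (+8.172e-01/-3.058e+00) = 49.619176
iter 3: u=1.530870  f(a)=+7.559e-03  f'(a)=-3.001e+00  a ← 49.619176 − (+7.559e-03/-3.001e+00) = 49.621695
iter 4: u=1.530792  f(a)=+6.599e-07  f'(a)=-3.001e+00  a ← 49.621695 − (+6.599e-07/-3.001e+00) = 49.621695
iter 5: u=1.530792  f(a)=+2.842e-14  f'(a)=-3.001e+00  a ← 49.621695 − (+2.842e-14/-3.001e+00) = 49.621695
converged: |Δa| < 1e-12 after 5 iterations
sag = a·(cosh(S/(2a)) − 1) = 49.621695·(cosh(1.530792) − 1) = 70.418164
T_max/T_min = cosh(S/(2a)) = 2.419100

a=49.622 sag=70.418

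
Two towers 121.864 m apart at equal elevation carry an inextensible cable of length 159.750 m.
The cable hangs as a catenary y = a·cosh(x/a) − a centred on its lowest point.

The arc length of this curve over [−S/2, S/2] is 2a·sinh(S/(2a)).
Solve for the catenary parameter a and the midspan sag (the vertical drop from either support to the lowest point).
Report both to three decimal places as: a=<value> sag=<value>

a=46.561 sag=45.894

seed: a₀ = √(S³/(24(L−S))) = √(121.864³/(24·37.886)) = 44.613690
iter 1: u=1.365769  f(a)=+3.695e+00  f'(a)=-2.037e+00  a ← 44.613690 − (+3.695e+00/-2.037e+00) = 46.427359
iter 2: u=1.312416  f(a)=+2.372e-01  f'(a)=-1.783e+00  a ← 46.427359 − (+2.372e-01/-1.783e+00) = 46.560407
iter 3: u=1.308666  f(a)=+1.127e-03  f'(a)=-1.766e+00  a ← 46.560407 − (+1.127e-03/-1.766e+00) = 46.561045
iter 4: u=1.308648  f(a)=+2.568e-08  f'(a)=-1.766e+00  a ← 46.561045 − (+2.568e-08/-1.766e+00) = 46.561045
iter 5: u=1.308648  f(a)=+0.000e+00  f'(a)=-1.766e+00  a ← 46.561045 − (+0.000e+00/-1.766e+00) = 46.561045
converged: |Δa| < 1e-12 after 5 iterations
sag = a·(cosh(S/(2a)) − 1) = 46.561045·(cosh(1.308648) − 1) = 45.894061
T_max/T_min = cosh(S/(2a)) = 1.985675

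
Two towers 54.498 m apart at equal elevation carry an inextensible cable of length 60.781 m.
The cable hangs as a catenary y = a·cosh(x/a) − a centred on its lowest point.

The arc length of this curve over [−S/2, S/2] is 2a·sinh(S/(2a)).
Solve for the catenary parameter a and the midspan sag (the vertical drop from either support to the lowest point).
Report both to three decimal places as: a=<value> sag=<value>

seed: a₀ = √(S³/(24(L−S))) = √(54.498³/(24·6.283)) = 32.762852
iter 1: u=0.831704  f(a)=+2.209e-01  f'(a)=-4.107e-01  a ← 32.762852 − (+2.209e-01/-4.107e-01) = 33.300714
iter 2: u=0.818271  f(a)=+5.558e-03  f'(a)=-3.903e-01  a ← 33.300714 − (+5.558e-03/-3.903e-01) = 33.314954
iter 3: u=0.817921  f(a)=+3.719e-06  f'(a)=-3.898e-01  a ← 33.314954 − (+3.719e-06/-3.898e-01) = 33.314963
iter 4: u=0.817921  f(a)=+1.670e-12  f'(a)=-3.898e-01  a ← 33.314963 − (+1.670e-12/-3.898e-01) = 33.314963
converged: |Δa| < 1e-12 after 4 iterations
sag = a·(cosh(S/(2a)) − 1) = 33.314963·(cosh(0.817921) − 1) = 11.779041
T_max/T_min = cosh(S/(2a)) = 1.353566

a=33.315 sag=11.779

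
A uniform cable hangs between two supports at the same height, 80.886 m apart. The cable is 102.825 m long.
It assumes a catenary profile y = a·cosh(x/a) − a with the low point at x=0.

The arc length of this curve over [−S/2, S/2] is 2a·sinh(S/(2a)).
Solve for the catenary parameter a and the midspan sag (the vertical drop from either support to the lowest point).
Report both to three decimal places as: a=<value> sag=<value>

a=32.919 sag=28.129

seed: a₀ = √(S³/(24(L−S))) = √(80.886³/(24·21.939)) = 31.702682
iter 1: u=1.275696  f(a)=+1.856e+00  f'(a)=-1.623e+00  a ← 31.702682 − (+1.856e+00/-1.623e+00) = 32.846359
iter 2: u=1.231278  f(a)=+1.052e-01  f'(a)=-1.444e+00  a ← 32.846359 − (+1.052e-01/-1.444e+00) = 32.919203
iter 3: u=1.228553  f(a)=+3.825e-04  f'(a)=-1.433e+00  a ← 32.919203 − (+3.825e-04/-1.433e+00) = 32.919469
iter 4: u=1.228543  f(a)=+5.100e-09  f'(a)=-1.433e+00  a ← 32.919469 − (+5.100e-09/-1.433e+00) = 32.919469
iter 5: u=1.228543  f(a)=+0.000e+00  f'(a)=-1.433e+00  a ← 32.919469 − (+0.000e+00/-1.433e+00) = 32.919469
converged: |Δa| < 1e-12 after 5 iterations
sag = a·(cosh(S/(2a)) − 1) = 32.919469·(cosh(1.228543) − 1) = 28.129172
T_max/T_min = cosh(S/(2a)) = 1.854484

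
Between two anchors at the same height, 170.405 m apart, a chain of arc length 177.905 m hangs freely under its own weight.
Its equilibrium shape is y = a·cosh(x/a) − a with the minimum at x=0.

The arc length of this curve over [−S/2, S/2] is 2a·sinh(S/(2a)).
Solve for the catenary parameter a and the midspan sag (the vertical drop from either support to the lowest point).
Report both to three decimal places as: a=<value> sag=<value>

seed: a₀ = √(S³/(24(L−S))) = √(170.405³/(24·7.500)) = 165.801039
iter 1: u=0.513884  f(a)=+9.965e-02  f'(a)=-9.288e-02  a ← 165.801039 − (+9.965e-02/-9.288e-02) = 166.873950
iter 2: u=0.510580  f(a)=+9.756e-04  f'(a)=-9.107e-02  a ← 166.873950 − (+9.756e-04/-9.107e-02) = 166.884663
iter 3: u=0.510547  f(a)=+9.556e-08  f'(a)=-9.105e-02  a ← 166.884663 − (+9.556e-08/-9.105e-02) = 166.884664
iter 4: u=0.510547  f(a)=-2.842e-14  f'(a)=-9.105e-02  a ← 166.884664 − (-2.842e-14/-9.105e-02) = 166.884664
converged: |Δa| < 1e-12 after 4 iterations
sag = a·(cosh(S/(2a)) − 1) = 166.884664·(cosh(0.510547) − 1) = 22.226516
T_max/T_min = cosh(S/(2a)) = 1.133185

a=166.885 sag=22.227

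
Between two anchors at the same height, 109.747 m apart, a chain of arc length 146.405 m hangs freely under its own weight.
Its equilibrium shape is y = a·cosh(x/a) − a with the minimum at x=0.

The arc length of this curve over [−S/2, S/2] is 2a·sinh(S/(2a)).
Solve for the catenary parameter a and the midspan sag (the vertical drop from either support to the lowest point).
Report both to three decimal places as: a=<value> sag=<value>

seed: a₀ = √(S³/(24(L−S))) = √(109.747³/(24·36.658)) = 38.761358
iter 1: u=1.415675  f(a)=+3.854e+00  f'(a)=-2.299e+00  a ← 38.761358 − (+3.854e+00/-2.299e+00) = 40.437791
iter 2: u=1.356986  f(a)=+2.641e-01  f'(a)=-1.993e+00  a ← 40.437791 − (+2.641e-01/-1.993e+00) = 40.570278
iter 3: u=1.352554  f(a)=+1.442e-03  f'(a)=-1.972e+00  a ← 40.570278 − (+1.442e-03/-1.972e+00) = 40.571009
iter 4: u=1.352530  f(a)=+4.354e-08  f'(a)=-1.972e+00  a ← 40.571009 − (+4.354e-08/-1.972e+00) = 40.571009
iter 5: u=1.352530  f(a)=+2.842e-14  f'(a)=-1.972e+00  a ← 40.571009 − (+2.842e-14/-1.972e+00) = 40.571009
converged: |Δa| < 1e-12 after 5 iterations
sag = a·(cosh(S/(2a)) − 1) = 40.571009·(cosh(1.352530) − 1) = 43.122556
T_max/T_min = cosh(S/(2a)) = 2.062891

a=40.571 sag=43.123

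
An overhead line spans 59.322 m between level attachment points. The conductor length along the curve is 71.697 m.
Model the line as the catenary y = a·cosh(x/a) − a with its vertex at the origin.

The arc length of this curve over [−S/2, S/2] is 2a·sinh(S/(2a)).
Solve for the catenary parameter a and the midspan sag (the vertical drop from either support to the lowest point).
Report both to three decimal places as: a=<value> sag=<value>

seed: a₀ = √(S³/(24(L−S))) = √(59.322³/(24·12.375)) = 26.512181
iter 1: u=1.118769  f(a)=+7.979e-01  f'(a)=-1.056e+00  a ← 26.512181 − (+7.979e-01/-1.056e+00) = 27.268003
iter 2: u=1.087758  f(a)=+3.539e-02  f'(a)=-9.639e-01  a ← 27.268003 − (+3.539e-02/-9.639e-01) = 27.304721
iter 3: u=1.086296  f(a)=+7.680e-05  f'(a)=-9.598e-01  a ← 27.304721 − (+7.680e-05/-9.598e-01) = 27.304801
iter 4: u=1.086292  f(a)=+3.633e-10  f'(a)=-9.598e-01  a ← 27.304801 − (+3.633e-10/-9.598e-01) = 27.304801
iter 5: u=1.086292  f(a)=+0.000e+00  f'(a)=-9.598e-01  a ← 27.304801 − (+0.000e+00/-9.598e-01) = 27.304801
converged: |Δa| < 1e-12 after 5 iterations
sag = a·(cosh(S/(2a)) − 1) = 27.304801·(cosh(1.086292) − 1) = 17.758123
T_max/T_min = cosh(S/(2a)) = 1.650366

a=27.305 sag=17.758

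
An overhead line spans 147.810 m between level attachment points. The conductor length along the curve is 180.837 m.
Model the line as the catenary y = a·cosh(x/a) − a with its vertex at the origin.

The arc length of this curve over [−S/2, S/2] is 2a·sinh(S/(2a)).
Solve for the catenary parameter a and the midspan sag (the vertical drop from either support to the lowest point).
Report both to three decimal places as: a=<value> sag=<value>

seed: a₀ = √(S³/(24(L−S))) = √(147.810³/(24·33.027)) = 63.828633
iter 1: u=1.157866  f(a)=+2.286e+00  f'(a)=-1.180e+00  a ← 63.828633 − (+2.286e+00/-1.180e+00) = 65.765146
iter 2: u=1.123772  f(a)=+1.082e-01  f'(a)=-1.071e+00  a ← 65.765146 − (+1.082e-01/-1.071e+00) = 65.866119
iter 3: u=1.122049  f(a)=+2.687e-04  f'(a)=-1.066e+00  a ← 65.866119 − (+2.687e-04/-1.066e+00) = 65.866372
iter 4: u=1.122045  f(a)=+1.668e-09  f'(a)=-1.066e+00  a ← 65.866372 − (+1.668e-09/-1.066e+00) = 65.866372
iter 5: u=1.122045  f(a)=-2.842e-14  f'(a)=-1.066e+00  a ← 65.866372 − (-2.842e-14/-1.066e+00) = 65.866372
converged: |Δa| < 1e-12 after 5 iterations
sag = a·(cosh(S/(2a)) − 1) = 65.866372·(cosh(1.122045) − 1) = 45.999101
T_max/T_min = cosh(S/(2a)) = 1.698370

a=65.866 sag=45.999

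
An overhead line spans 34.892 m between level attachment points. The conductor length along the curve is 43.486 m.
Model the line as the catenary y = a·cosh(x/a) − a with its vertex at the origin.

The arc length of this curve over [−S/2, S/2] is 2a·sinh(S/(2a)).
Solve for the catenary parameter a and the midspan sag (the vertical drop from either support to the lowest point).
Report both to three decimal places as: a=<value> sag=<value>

seed: a₀ = √(S³/(24(L−S))) = √(34.892³/(24·8.594)) = 14.351110
iter 1: u=1.215655  f(a)=+6.578e-01  f'(a)=-1.384e+00  a ← 14.351110 − (+6.578e-01/-1.384e+00) = 14.826325
iter 2: u=1.176691  f(a)=+3.409e-02  f'(a)=-1.244e+00  a ← 14.826325 − (+3.409e-02/-1.244e+00) = 14.853722
iter 3: u=1.174520  f(a)=+1.026e-04  f'(a)=-1.237e+00  a ← 14.853722 − (+1.026e-04/-1.237e+00) = 14.853805
iter 4: u=1.174514  f(a)=+9.357e-10  f'(a)=-1.237e+00  a ← 14.853805 − (+9.357e-10/-1.237e+00) = 14.853805
iter 5: u=1.174514  f(a)=+7.105e-15  f'(a)=-1.237e+00  a ← 14.853805 − (+7.105e-15/-1.237e+00) = 14.853805
converged: |Δa| < 1e-12 after 5 iterations
sag = a·(cosh(S/(2a)) − 1) = 14.853805·(cosh(1.174514) − 1) = 11.478562
T_max/T_min = cosh(S/(2a)) = 1.772769

a=14.854 sag=11.479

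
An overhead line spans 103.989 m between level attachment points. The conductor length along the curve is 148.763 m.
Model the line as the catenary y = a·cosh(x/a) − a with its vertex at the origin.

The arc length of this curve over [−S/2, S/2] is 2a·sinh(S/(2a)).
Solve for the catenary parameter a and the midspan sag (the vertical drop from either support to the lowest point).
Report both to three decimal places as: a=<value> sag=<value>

a=34.261 sag=47.632

seed: a₀ = √(S³/(24(L−S))) = √(103.989³/(24·44.774)) = 32.349125
iter 1: u=1.607292  f(a)=+6.152e+00  f'(a)=-3.553e+00  a ← 32.349125 − (+6.152e+00/-3.553e+00) = 34.080914
iter 2: u=1.525619  f(a)=+5.286e-01  f'(a)=-2.966e+00  a ← 34.080914 − (+5.286e-01/-2.966e+00) = 34.259121
iter 3: u=1.517683  f(a)=+4.712e-03  f'(a)=-2.913e+00  a ← 34.259121 − (+4.712e-03/-2.913e+00) = 34.260738
iter 4: u=1.517612  f(a)=+3.818e-07  f'(a)=-2.913e+00  a ← 34.260738 − (+3.818e-07/-2.913e+00) = 34.260738
iter 5: u=1.517612  f(a)=+0.000e+00  f'(a)=-2.913e+00  a ← 34.260738 − (+0.000e+00/-2.913e+00) = 34.260738
converged: |Δa| < 1e-12 after 5 iterations
sag = a·(cosh(S/(2a)) − 1) = 34.260738·(cosh(1.517612) − 1) = 47.631909
T_max/T_min = cosh(S/(2a)) = 2.390277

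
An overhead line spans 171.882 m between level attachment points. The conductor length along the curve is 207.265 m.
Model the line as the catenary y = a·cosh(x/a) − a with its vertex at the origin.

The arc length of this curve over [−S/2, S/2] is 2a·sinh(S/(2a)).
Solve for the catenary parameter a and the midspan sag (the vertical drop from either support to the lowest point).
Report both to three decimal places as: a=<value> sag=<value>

a=79.612 sag=51.070

seed: a₀ = √(S³/(24(L−S))) = √(171.882³/(24·35.383)) = 77.329046
iter 1: u=1.111368  f(a)=+2.251e+00  f'(a)=-1.033e+00  a ← 77.329046 − (+2.251e+00/-1.033e+00) = 79.507121
iter 2: u=1.080922  f(a)=+9.859e-02  f'(a)=-9.445e-01  a ← 79.507121 − (+9.859e-02/-9.445e-01) = 79.611498
iter 3: u=1.079505  f(a)=+2.084e-04  f'(a)=-9.405e-01  a ← 79.611498 − (+2.084e-04/-9.405e-01) = 79.611719
iter 4: u=1.079502  f(a)=+9.353e-10  f'(a)=-9.405e-01  a ← 79.611719 − (+9.353e-10/-9.405e-01) = 79.611719
iter 5: u=1.079502  f(a)=+5.684e-14  f'(a)=-9.405e-01  a ← 79.611719 − (+5.684e-14/-9.405e-01) = 79.611719
converged: |Δa| < 1e-12 after 5 iterations
sag = a·(cosh(S/(2a)) − 1) = 79.611719·(cosh(1.079502) − 1) = 51.070035
T_max/T_min = cosh(S/(2a)) = 1.641489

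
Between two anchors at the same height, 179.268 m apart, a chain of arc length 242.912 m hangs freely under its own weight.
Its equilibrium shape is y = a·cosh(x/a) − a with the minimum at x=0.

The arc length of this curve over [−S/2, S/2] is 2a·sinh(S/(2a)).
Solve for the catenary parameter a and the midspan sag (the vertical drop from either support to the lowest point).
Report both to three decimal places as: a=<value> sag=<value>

a=64.450 sag=73.047

seed: a₀ = √(S³/(24(L−S))) = √(179.268³/(24·63.644)) = 61.414342
iter 1: u=1.459496  f(a)=+7.133e+00  f'(a)=-2.549e+00  a ← 61.414342 − (+7.133e+00/-2.549e+00) = 64.212507
iter 2: u=1.395896  f(a)=+5.164e-01  f'(a)=-2.192e+00  a ← 64.212507 − (+5.164e-01/-2.192e+00) = 64.448096
iter 3: u=1.390794  f(a)=+3.175e-03  f'(a)=-2.165e+00  a ← 64.448096 − (+3.175e-03/-2.165e+00) = 64.449562
iter 4: u=1.390762  f(a)=+1.216e-07  f'(a)=-2.165e+00  a ← 64.449562 − (+1.216e-07/-2.165e+00) = 64.449562
iter 5: u=1.390762  f(a)=-2.842e-14  f'(a)=-2.165e+00  a ← 64.449562 − (-2.842e-14/-2.165e+00) = 64.449562
converged: |Δa| < 1e-12 after 5 iterations
sag = a·(cosh(S/(2a)) − 1) = 64.449562·(cosh(1.390762) − 1) = 73.047005
T_max/T_min = cosh(S/(2a)) = 2.133398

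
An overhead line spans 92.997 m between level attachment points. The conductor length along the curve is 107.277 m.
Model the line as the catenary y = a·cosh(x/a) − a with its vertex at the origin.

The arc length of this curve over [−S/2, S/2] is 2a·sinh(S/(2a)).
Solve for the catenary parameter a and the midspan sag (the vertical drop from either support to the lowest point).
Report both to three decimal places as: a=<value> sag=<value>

seed: a₀ = √(S³/(24(L−S))) = √(92.997³/(24·14.280)) = 48.443296
iter 1: u=0.959854  f(a)=+6.724e-01  f'(a)=-6.457e-01  a ← 48.443296 − (+6.724e-01/-6.457e-01) = 49.484722
iter 2: u=0.939654  f(a)=+2.230e-02  f'(a)=-6.035e-01  a ← 49.484722 − (+2.230e-02/-6.035e-01) = 49.521665
iter 3: u=0.938953  f(a)=+2.637e-05  f'(a)=-6.021e-01  a ← 49.521665 − (+2.637e-05/-6.021e-01) = 49.521709
iter 4: u=0.938952  f(a)=+3.702e-11  f'(a)=-6.021e-01  a ← 49.521709 − (+3.702e-11/-6.021e-01) = 49.521709
iter 5: u=0.938952  f(a)=+1.421e-14  f'(a)=-6.021e-01  a ← 49.521709 − (+1.421e-14/-6.021e-01) = 49.521709
converged: |Δa| < 1e-12 after 5 iterations
sag = a·(cosh(S/(2a)) − 1) = 49.521709·(cosh(0.938952) − 1) = 23.481636
T_max/T_min = cosh(S/(2a)) = 1.474169

a=49.522 sag=23.482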